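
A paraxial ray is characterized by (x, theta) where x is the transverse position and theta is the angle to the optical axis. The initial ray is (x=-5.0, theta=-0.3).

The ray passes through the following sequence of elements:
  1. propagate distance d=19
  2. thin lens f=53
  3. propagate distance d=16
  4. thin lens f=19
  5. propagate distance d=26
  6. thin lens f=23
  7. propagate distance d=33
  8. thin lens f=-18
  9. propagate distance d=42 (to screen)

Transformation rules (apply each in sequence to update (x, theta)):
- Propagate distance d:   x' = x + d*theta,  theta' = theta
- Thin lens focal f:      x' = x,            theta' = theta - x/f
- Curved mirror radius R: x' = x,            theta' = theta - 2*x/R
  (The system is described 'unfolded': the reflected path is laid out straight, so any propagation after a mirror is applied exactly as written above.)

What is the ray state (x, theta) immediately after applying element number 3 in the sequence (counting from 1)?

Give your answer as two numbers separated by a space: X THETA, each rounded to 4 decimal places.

Initial: x=-5.0000 theta=-0.3000
After 1 (propagate distance d=19): x=-10.7000 theta=-0.3000
After 2 (thin lens f=53): x=-10.7000 theta=-26/265 (≈-0.0981)
After 3 (propagate distance d=16): x=-6503/530 (≈-12.2698) theta=-26/265 (≈-0.0981)
Rounded to 4 decimal places: x = -12.2698, theta = -0.0981

Answer: -12.2698 -0.0981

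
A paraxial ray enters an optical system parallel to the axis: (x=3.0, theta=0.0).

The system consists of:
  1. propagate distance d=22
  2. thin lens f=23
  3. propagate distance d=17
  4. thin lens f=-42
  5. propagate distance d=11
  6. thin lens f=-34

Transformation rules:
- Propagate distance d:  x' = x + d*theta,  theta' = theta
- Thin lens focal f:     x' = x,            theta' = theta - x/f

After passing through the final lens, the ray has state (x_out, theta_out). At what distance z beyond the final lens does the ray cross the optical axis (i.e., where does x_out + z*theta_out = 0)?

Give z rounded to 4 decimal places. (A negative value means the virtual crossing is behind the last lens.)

Initial: x=3.0000 theta=0.0000
After 1 (propagate distance d=22): x=3.0000 theta=0.0000
After 2 (thin lens f=23): x=3.0000 theta=-3/23 (≈-0.1304)
After 3 (propagate distance d=17): x=18/23 (≈0.7826) theta=-3/23 (≈-0.1304)
After 4 (thin lens f=-42): x=18/23 (≈0.7826) theta=-18/161 (≈-0.1118)
After 5 (propagate distance d=11): x=-72/161 (≈-0.4472) theta=-18/161 (≈-0.1118)
After 6 (thin lens f=-34): x=-72/161 (≈-0.4472) theta=-342/2737 (≈-0.1250)
z_focus = -x_out/theta_out = -(-72/161)/(-342/2737) = -68/19 ≈ -3.5789
Rounded to 4 decimal places: z = -3.5789

Answer: -3.5789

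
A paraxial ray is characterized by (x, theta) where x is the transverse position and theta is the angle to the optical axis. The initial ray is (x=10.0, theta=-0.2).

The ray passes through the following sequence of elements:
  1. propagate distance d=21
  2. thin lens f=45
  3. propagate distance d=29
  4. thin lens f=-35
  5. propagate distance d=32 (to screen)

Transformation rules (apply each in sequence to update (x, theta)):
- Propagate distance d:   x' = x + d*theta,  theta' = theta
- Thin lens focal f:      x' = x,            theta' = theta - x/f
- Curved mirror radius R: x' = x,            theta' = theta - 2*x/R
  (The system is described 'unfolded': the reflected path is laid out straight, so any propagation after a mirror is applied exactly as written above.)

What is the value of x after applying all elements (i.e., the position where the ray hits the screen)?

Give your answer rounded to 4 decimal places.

Initial: x=10.0000 theta=-0.2000
After 1 (propagate distance d=21): x=5.8000 theta=-0.2000
After 2 (thin lens f=45): x=5.8000 theta=-74/225 (≈-0.3289)
After 3 (propagate distance d=29): x=-841/225 (≈-3.7378) theta=-74/225 (≈-0.3289)
After 4 (thin lens f=-35): x=-841/225 (≈-3.7378) theta=-3431/7875 (≈-0.4357)
After 5 (propagate distance d=32 (to screen)): x=-46409/2625 (≈-17.6796) theta=-3431/7875 (≈-0.4357)
Rounded to 4 decimal places: x = -17.6796

Answer: -17.6796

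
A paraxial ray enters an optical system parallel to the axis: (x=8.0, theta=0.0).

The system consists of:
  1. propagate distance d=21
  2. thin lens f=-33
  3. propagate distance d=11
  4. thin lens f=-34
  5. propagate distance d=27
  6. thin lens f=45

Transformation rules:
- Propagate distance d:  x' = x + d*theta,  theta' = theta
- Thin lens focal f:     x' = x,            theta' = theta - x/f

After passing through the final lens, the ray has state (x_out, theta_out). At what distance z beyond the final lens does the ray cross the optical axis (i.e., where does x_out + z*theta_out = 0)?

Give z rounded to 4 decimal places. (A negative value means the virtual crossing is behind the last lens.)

Initial: x=8.0000 theta=0.0000
After 1 (propagate distance d=21): x=8.0000 theta=0.0000
After 2 (thin lens f=-33): x=8.0000 theta=8/33 (≈0.2424)
After 3 (propagate distance d=11): x=32/3 (≈10.6667) theta=8/33 (≈0.2424)
After 4 (thin lens f=-34): x=32/3 (≈10.6667) theta=104/187 (≈0.5561)
After 5 (propagate distance d=27): x=14408/561 (≈25.6827) theta=104/187 (≈0.5561)
After 6 (thin lens f=45): x=14408/561 (≈25.6827) theta=-368/25245 (≈-0.0146)
z_focus = -x_out/theta_out = -(14408/561)/(-368/25245) = 81045/46 ≈ 1761.8478
Rounded to 4 decimal places: z = 1761.8478

Answer: 1761.8478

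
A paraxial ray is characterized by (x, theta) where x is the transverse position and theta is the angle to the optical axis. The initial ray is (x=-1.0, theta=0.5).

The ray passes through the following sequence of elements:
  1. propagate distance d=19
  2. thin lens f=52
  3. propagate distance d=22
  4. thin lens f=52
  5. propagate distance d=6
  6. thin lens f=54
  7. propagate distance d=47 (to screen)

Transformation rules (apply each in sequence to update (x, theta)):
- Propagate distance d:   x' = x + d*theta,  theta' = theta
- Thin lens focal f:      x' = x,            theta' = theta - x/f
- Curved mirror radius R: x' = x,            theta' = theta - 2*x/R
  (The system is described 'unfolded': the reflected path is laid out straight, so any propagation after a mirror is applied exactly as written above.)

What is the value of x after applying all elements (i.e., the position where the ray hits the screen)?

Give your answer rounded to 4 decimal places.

Answer: 3.5282

Derivation:
Initial: x=-1.0000 theta=0.5000
After 1 (propagate distance d=19): x=8.5000 theta=0.5000
After 2 (thin lens f=52): x=8.5000 theta=35/104 (≈0.3365)
After 3 (propagate distance d=22): x=827/52 (≈15.9038) theta=35/104 (≈0.3365)
After 4 (thin lens f=52): x=827/52 (≈15.9038) theta=83/2704 (≈0.0307)
After 5 (propagate distance d=6): x=21751/1352 (≈16.0880) theta=83/2704 (≈0.0307)
After 6 (thin lens f=54): x=21751/1352 (≈16.0880) theta=-9755/36504 (≈-0.2672)
After 7 (propagate distance d=47 (to screen)): x=16099/4563 (≈3.5282) theta=-9755/36504 (≈-0.2672)
Rounded to 4 decimal places: x = 3.5282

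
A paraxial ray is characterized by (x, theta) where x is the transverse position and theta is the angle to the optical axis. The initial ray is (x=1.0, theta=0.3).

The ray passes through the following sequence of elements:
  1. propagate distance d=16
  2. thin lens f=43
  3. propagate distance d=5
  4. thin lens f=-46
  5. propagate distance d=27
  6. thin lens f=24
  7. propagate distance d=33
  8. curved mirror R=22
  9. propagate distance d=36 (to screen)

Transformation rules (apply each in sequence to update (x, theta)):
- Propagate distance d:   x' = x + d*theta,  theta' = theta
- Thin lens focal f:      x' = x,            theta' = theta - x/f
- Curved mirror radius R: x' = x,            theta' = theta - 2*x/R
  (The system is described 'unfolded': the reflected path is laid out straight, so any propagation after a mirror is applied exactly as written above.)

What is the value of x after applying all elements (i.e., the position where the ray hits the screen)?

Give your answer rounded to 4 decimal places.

Answer: -21.7551

Derivation:
Initial: x=1.0000 theta=0.3000
After 1 (propagate distance d=16): x=5.8000 theta=0.3000
After 2 (thin lens f=43): x=5.8000 theta=71/430 (≈0.1651)
After 3 (propagate distance d=5): x=2849/430 (≈6.6256) theta=71/430 (≈0.1651)
After 4 (thin lens f=-46): x=2849/430 (≈6.6256) theta=1223/3956 (≈0.3092)
After 5 (propagate distance d=27): x=296159/19780 (≈14.9726) theta=1223/3956 (≈0.3092)
After 6 (thin lens f=24): x=296159/19780 (≈14.9726) theta=-149399/474720 (≈-0.3147)
After 7 (propagate distance d=33): x=16881/3680 (≈4.5872) theta=-149399/474720 (≈-0.3147)
After 8 (curved mirror R=22): x=16881/3680 (≈4.5872) theta=-1910519/2610960 (≈-0.7317)
After 9 (propagate distance d=36 (to screen)): x=-37867743/1740640 (≈-21.7551) theta=-1910519/2610960 (≈-0.7317)
Rounded to 4 decimal places: x = -21.7551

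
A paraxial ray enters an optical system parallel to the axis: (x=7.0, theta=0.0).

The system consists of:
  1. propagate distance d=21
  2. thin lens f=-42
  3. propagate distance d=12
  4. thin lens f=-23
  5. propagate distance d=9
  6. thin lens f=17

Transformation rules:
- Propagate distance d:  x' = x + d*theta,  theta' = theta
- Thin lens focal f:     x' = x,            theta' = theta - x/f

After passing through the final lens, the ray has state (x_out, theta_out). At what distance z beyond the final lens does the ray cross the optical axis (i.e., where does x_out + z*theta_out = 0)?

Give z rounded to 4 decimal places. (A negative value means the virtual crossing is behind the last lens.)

Initial: x=7.0000 theta=0.0000
After 1 (propagate distance d=21): x=7.0000 theta=0.0000
After 2 (thin lens f=-42): x=7.0000 theta=1/6 (≈0.1667)
After 3 (propagate distance d=12): x=9.0000 theta=1/6 (≈0.1667)
After 4 (thin lens f=-23): x=9.0000 theta=77/138 (≈0.5580)
After 5 (propagate distance d=9): x=645/46 (≈14.0217) theta=77/138 (≈0.5580)
After 6 (thin lens f=17): x=645/46 (≈14.0217) theta=-313/1173 (≈-0.2668)
z_focus = -x_out/theta_out = -(645/46)/(-313/1173) = 32895/626 ≈ 52.5479
Rounded to 4 decimal places: z = 52.5479

Answer: 52.5479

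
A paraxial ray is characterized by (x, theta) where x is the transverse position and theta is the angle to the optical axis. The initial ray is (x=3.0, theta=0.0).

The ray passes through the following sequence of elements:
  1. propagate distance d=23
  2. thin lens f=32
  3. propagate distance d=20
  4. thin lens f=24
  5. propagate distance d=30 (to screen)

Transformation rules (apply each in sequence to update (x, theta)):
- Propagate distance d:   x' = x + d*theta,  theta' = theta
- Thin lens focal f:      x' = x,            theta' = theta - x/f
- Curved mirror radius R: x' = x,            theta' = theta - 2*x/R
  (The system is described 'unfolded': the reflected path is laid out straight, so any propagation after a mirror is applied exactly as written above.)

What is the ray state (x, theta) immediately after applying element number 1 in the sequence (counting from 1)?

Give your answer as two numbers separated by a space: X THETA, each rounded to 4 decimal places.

Answer: 3.0000 0.0000

Derivation:
Initial: x=3.0000 theta=0.0000
After 1 (propagate distance d=23): x=3.0000 theta=0.0000
Rounded to 4 decimal places: x = 3.0000, theta = 0.0000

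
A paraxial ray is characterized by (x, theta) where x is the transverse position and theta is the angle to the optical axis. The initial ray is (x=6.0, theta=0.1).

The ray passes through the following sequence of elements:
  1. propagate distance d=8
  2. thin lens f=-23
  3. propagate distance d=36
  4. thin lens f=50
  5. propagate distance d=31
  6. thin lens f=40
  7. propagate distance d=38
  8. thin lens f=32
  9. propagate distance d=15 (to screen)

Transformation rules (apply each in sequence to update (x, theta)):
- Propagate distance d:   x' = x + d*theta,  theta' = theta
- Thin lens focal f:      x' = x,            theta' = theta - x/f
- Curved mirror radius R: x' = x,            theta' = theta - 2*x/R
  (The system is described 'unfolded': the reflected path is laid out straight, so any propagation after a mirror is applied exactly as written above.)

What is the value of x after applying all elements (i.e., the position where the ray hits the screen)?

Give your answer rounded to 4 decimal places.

Answer: -7.9473

Derivation:
Initial: x=6.0000 theta=0.1000
After 1 (propagate distance d=8): x=6.8000 theta=0.1000
After 2 (thin lens f=-23): x=6.8000 theta=91/230 (≈0.3957)
After 3 (propagate distance d=36): x=484/23 (≈21.0435) theta=91/230 (≈0.3957)
After 4 (thin lens f=50): x=484/23 (≈21.0435) theta=-29/1150 (≈-0.0252)
After 5 (propagate distance d=31): x=23301/1150 (≈20.2617) theta=-29/1150 (≈-0.0252)
After 6 (thin lens f=40): x=23301/1150 (≈20.2617) theta=-24461/46000 (≈-0.5318)
After 7 (propagate distance d=38): x=1261/23000 (≈0.0548) theta=-24461/46000 (≈-0.5318)
After 8 (thin lens f=32): x=1261/23000 (≈0.0548) theta=-392637/736000 (≈-0.5335)
After 9 (propagate distance d=15 (to screen)): x=-5849203/736000 (≈-7.9473) theta=-392637/736000 (≈-0.5335)
Rounded to 4 decimal places: x = -7.9473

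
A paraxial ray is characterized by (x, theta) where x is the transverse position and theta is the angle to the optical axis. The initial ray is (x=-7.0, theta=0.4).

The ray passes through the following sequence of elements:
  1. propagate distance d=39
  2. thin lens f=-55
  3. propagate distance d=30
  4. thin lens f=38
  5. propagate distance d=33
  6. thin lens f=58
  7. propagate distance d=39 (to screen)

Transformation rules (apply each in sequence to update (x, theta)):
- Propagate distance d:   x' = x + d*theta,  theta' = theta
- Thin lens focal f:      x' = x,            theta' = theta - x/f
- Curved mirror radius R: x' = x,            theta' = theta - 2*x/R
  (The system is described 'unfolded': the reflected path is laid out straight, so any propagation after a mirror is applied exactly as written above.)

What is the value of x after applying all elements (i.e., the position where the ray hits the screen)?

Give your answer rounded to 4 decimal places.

Initial: x=-7.0000 theta=0.4000
After 1 (propagate distance d=39): x=8.6000 theta=0.4000
After 2 (thin lens f=-55): x=8.6000 theta=153/275 (≈0.5564)
After 3 (propagate distance d=30): x=1391/55 (≈25.2909) theta=153/275 (≈0.5564)
After 4 (thin lens f=38): x=1391/55 (≈25.2909) theta=-1141/10450 (≈-0.1092)
After 5 (propagate distance d=33): x=226637/10450 (≈21.6878) theta=-1141/10450 (≈-0.1092)
After 6 (thin lens f=58): x=226637/10450 (≈21.6878) theta=-58563/121220 (≈-0.4831)
After 7 (propagate distance d=39 (to screen)): x=1725161/606100 (≈2.8463) theta=-58563/121220 (≈-0.4831)
Rounded to 4 decimal places: x = 2.8463

Answer: 2.8463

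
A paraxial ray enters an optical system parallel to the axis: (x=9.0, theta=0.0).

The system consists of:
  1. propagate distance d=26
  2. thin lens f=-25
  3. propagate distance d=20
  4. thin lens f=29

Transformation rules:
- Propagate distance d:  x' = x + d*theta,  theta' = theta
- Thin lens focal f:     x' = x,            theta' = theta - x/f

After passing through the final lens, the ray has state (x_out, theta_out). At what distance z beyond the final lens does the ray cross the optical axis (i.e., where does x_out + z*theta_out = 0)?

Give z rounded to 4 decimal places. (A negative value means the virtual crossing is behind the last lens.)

Initial: x=9.0000 theta=0.0000
After 1 (propagate distance d=26): x=9.0000 theta=0.0000
After 2 (thin lens f=-25): x=9.0000 theta=0.3600
After 3 (propagate distance d=20): x=16.2000 theta=0.3600
After 4 (thin lens f=29): x=16.2000 theta=-144/725 (≈-0.1986)
z_focus = -x_out/theta_out = -(16.2000)/(-144/725) = 81.5625
Rounded to 4 decimal places: z = 81.5625

Answer: 81.5625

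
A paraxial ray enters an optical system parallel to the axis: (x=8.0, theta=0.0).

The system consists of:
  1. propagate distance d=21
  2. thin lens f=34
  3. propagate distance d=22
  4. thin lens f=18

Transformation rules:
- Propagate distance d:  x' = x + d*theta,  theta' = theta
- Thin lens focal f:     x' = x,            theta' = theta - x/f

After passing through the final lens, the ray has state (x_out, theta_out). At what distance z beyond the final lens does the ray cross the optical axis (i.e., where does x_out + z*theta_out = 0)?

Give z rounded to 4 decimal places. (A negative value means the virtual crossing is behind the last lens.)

Answer: 7.2000

Derivation:
Initial: x=8.0000 theta=0.0000
After 1 (propagate distance d=21): x=8.0000 theta=0.0000
After 2 (thin lens f=34): x=8.0000 theta=-4/17 (≈-0.2353)
After 3 (propagate distance d=22): x=48/17 (≈2.8235) theta=-4/17 (≈-0.2353)
After 4 (thin lens f=18): x=48/17 (≈2.8235) theta=-20/51 (≈-0.3922)
z_focus = -x_out/theta_out = -(48/17)/(-20/51) = 7.2000
Rounded to 4 decimal places: z = 7.2000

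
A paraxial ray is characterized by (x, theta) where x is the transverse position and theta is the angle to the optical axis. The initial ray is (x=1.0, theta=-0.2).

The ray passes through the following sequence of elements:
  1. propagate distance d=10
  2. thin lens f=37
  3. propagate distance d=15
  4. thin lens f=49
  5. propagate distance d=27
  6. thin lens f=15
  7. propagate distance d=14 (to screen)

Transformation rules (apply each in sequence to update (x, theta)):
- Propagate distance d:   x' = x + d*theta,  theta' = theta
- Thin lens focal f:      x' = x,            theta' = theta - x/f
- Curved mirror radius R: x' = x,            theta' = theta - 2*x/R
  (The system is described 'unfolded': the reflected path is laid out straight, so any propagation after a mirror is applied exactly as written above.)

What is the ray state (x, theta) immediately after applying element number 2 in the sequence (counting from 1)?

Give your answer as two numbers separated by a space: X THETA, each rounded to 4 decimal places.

Initial: x=1.0000 theta=-0.2000
After 1 (propagate distance d=10): x=-1.0000 theta=-0.2000
After 2 (thin lens f=37): x=-1.0000 theta=-32/185 (≈-0.1730)
Rounded to 4 decimal places: x = -1.0000, theta = -0.1730

Answer: -1.0000 -0.1730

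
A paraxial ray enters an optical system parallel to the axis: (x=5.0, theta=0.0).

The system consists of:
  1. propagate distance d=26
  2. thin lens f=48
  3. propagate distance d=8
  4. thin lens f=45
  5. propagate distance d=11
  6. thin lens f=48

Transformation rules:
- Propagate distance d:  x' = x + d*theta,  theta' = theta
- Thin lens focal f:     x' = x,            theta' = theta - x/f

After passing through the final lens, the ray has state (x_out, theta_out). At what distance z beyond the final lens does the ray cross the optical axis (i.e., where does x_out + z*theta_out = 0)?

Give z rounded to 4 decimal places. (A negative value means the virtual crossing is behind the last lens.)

Answer: 8.3964

Derivation:
Initial: x=5.0000 theta=0.0000
After 1 (propagate distance d=26): x=5.0000 theta=0.0000
After 2 (thin lens f=48): x=5.0000 theta=-5/48 (≈-0.1042)
After 3 (propagate distance d=8): x=25/6 (≈4.1667) theta=-5/48 (≈-0.1042)
After 4 (thin lens f=45): x=25/6 (≈4.1667) theta=-85/432 (≈-0.1968)
After 5 (propagate distance d=11): x=865/432 (≈2.0023) theta=-85/432 (≈-0.1968)
After 6 (thin lens f=48): x=865/432 (≈2.0023) theta=-4945/20736 (≈-0.2385)
z_focus = -x_out/theta_out = -(865/432)/(-4945/20736) = 8304/989 ≈ 8.3964
Rounded to 4 decimal places: z = 8.3964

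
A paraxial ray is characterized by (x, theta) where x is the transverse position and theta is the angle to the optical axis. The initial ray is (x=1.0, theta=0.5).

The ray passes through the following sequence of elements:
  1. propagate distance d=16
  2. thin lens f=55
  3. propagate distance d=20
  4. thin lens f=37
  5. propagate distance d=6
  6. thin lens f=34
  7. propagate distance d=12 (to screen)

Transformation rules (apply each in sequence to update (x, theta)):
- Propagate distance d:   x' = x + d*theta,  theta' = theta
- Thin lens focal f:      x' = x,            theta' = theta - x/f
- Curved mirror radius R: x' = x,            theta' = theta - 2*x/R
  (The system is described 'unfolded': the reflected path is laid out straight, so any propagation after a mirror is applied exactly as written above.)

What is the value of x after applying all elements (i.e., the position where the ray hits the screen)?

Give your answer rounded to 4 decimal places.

Initial: x=1.0000 theta=0.5000
After 1 (propagate distance d=16): x=9.0000 theta=0.5000
After 2 (thin lens f=55): x=9.0000 theta=37/110 (≈0.3364)
After 3 (propagate distance d=20): x=173/11 (≈15.7273) theta=37/110 (≈0.3364)
After 4 (thin lens f=37): x=173/11 (≈15.7273) theta=-361/4070 (≈-0.0887)
After 5 (propagate distance d=6): x=30922/2035 (≈15.1951) theta=-361/4070 (≈-0.0887)
After 6 (thin lens f=34): x=30922/2035 (≈15.1951) theta=-3369/6290 (≈-0.5356)
After 7 (propagate distance d=12 (to screen)): x=60664/6919 (≈8.7677) theta=-3369/6290 (≈-0.5356)
Rounded to 4 decimal places: x = 8.7677

Answer: 8.7677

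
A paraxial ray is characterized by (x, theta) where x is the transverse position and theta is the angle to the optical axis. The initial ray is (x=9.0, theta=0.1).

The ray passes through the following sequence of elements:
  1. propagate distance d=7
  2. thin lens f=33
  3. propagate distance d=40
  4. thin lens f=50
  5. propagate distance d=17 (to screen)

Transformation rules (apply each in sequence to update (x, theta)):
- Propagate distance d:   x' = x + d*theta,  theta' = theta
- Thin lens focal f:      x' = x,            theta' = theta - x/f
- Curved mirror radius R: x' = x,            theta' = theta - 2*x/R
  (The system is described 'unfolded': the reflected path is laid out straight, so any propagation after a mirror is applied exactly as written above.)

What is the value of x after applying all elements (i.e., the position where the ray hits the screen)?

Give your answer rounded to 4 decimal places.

Answer: -2.0150

Derivation:
Initial: x=9.0000 theta=0.1000
After 1 (propagate distance d=7): x=9.7000 theta=0.1000
After 2 (thin lens f=33): x=9.7000 theta=-32/165 (≈-0.1939)
After 3 (propagate distance d=40): x=641/330 (≈1.9424) theta=-32/165 (≈-0.1939)
After 4 (thin lens f=50): x=641/330 (≈1.9424) theta=-3841/16500 (≈-0.2328)
After 5 (propagate distance d=17 (to screen)): x=-33247/16500 (≈-2.0150) theta=-3841/16500 (≈-0.2328)
Rounded to 4 decimal places: x = -2.0150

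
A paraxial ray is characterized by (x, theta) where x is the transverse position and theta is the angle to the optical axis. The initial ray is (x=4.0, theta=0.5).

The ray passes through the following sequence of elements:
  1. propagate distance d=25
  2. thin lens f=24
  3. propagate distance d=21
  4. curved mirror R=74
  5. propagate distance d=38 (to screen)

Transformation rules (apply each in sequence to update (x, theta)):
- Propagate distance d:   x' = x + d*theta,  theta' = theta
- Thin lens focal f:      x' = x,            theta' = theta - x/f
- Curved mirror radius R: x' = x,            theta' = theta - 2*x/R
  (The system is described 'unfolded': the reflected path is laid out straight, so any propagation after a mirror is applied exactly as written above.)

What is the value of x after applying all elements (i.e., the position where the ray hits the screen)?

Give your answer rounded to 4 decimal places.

Answer: -7.4645

Derivation:
Initial: x=4.0000 theta=0.5000
After 1 (propagate distance d=25): x=16.5000 theta=0.5000
After 2 (thin lens f=24): x=16.5000 theta=-0.1875
After 3 (propagate distance d=21): x=12.5625 theta=-0.1875
After 4 (curved mirror R=74): x=12.5625 theta=-39/74 (≈-0.5270)
After 5 (propagate distance d=38 (to screen)): x=-4419/592 (≈-7.4645) theta=-39/74 (≈-0.5270)
Rounded to 4 decimal places: x = -7.4645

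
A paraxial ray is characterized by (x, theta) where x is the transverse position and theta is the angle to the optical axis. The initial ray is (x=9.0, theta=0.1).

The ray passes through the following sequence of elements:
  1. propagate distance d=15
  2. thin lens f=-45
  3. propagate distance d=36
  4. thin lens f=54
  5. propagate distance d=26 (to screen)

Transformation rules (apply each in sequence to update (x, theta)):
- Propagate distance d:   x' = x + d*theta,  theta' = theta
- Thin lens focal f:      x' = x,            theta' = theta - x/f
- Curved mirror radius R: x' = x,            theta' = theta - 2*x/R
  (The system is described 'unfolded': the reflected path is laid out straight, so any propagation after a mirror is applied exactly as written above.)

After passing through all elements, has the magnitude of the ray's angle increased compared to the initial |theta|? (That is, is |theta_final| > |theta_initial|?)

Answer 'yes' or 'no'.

Initial: x=9.0000 theta=0.1000
After 1 (propagate distance d=15): x=10.5000 theta=0.1000
After 2 (thin lens f=-45): x=10.5000 theta=1/3 (≈0.3333)
After 3 (propagate distance d=36): x=22.5000 theta=1/3 (≈0.3333)
After 4 (thin lens f=54): x=22.5000 theta=-1/12 (≈-0.0833)
After 5 (propagate distance d=26 (to screen)): x=61/3 (≈20.3333) theta=-1/12 (≈-0.0833)
|theta_initial|=0.1000 |theta_final|=1/12 (≈0.0833) -> not increased

Answer: no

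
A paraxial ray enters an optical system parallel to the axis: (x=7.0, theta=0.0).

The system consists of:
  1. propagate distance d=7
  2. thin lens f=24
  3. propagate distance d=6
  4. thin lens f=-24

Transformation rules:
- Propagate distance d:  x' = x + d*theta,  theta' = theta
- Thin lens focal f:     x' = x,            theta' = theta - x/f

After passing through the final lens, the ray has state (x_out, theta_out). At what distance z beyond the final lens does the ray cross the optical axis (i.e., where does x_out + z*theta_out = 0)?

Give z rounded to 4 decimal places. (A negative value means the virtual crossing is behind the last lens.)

Answer: 72.0000

Derivation:
Initial: x=7.0000 theta=0.0000
After 1 (propagate distance d=7): x=7.0000 theta=0.0000
After 2 (thin lens f=24): x=7.0000 theta=-7/24 (≈-0.2917)
After 3 (propagate distance d=6): x=5.2500 theta=-7/24 (≈-0.2917)
After 4 (thin lens f=-24): x=5.2500 theta=-7/96 (≈-0.0729)
z_focus = -x_out/theta_out = -(5.2500)/(-7/96) = 72.0000
Rounded to 4 decimal places: z = 72.0000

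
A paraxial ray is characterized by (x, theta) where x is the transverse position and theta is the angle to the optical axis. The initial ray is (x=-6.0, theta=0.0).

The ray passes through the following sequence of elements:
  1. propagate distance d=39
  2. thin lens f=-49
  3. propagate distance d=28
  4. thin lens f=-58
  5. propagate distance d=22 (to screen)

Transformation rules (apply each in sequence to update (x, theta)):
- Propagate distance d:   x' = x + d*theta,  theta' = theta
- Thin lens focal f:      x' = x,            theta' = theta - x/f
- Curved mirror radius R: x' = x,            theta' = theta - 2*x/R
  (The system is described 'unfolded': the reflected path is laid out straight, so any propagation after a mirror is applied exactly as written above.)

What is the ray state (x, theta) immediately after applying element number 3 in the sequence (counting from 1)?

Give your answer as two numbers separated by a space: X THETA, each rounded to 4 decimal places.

Answer: -9.4286 -0.1224

Derivation:
Initial: x=-6.0000 theta=0.0000
After 1 (propagate distance d=39): x=-6.0000 theta=0.0000
After 2 (thin lens f=-49): x=-6.0000 theta=-6/49 (≈-0.1224)
After 3 (propagate distance d=28): x=-66/7 (≈-9.4286) theta=-6/49 (≈-0.1224)
Rounded to 4 decimal places: x = -9.4286, theta = -0.1224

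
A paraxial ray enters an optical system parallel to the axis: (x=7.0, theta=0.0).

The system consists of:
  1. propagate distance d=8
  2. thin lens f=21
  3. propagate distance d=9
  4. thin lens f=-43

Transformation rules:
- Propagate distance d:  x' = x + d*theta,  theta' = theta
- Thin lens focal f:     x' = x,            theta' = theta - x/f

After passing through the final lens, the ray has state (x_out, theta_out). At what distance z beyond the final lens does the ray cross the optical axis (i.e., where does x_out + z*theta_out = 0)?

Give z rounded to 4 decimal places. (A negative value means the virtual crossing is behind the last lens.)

Initial: x=7.0000 theta=0.0000
After 1 (propagate distance d=8): x=7.0000 theta=0.0000
After 2 (thin lens f=21): x=7.0000 theta=-1/3 (≈-0.3333)
After 3 (propagate distance d=9): x=4.0000 theta=-1/3 (≈-0.3333)
After 4 (thin lens f=-43): x=4.0000 theta=-31/129 (≈-0.2403)
z_focus = -x_out/theta_out = -(4.0000)/(-31/129) = 516/31 ≈ 16.6452
Rounded to 4 decimal places: z = 16.6452

Answer: 16.6452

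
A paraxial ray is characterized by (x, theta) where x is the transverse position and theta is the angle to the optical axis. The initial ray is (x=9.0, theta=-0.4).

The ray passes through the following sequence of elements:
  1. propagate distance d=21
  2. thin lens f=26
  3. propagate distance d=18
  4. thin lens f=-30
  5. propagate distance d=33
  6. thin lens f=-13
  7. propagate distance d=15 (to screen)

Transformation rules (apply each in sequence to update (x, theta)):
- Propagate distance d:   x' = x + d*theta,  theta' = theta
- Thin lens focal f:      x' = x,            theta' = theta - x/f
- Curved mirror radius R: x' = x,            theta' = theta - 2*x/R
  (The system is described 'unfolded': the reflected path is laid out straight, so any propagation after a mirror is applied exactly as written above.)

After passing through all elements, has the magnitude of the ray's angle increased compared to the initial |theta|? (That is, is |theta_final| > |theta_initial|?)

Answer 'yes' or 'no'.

Answer: yes

Derivation:
Initial: x=9.0000 theta=-0.4000
After 1 (propagate distance d=21): x=0.6000 theta=-0.4000
After 2 (thin lens f=26): x=0.6000 theta=-11/26 (≈-0.4231)
After 3 (propagate distance d=18): x=-456/65 (≈-7.0154) theta=-11/26 (≈-0.4231)
After 4 (thin lens f=-30): x=-456/65 (≈-7.0154) theta=-427/650 (≈-0.6569)
After 5 (propagate distance d=33): x=-18651/650 (≈-28.6938) theta=-427/650 (≈-0.6569)
After 6 (thin lens f=-13): x=-18651/650 (≈-28.6938) theta=-12101/4225 (≈-2.8641)
After 7 (propagate distance d=15 (to screen)): x=-605493/8450 (≈-71.6560) theta=-12101/4225 (≈-2.8641)
|theta_initial|=0.4000 |theta_final|=12101/4225 (≈2.8641) -> increased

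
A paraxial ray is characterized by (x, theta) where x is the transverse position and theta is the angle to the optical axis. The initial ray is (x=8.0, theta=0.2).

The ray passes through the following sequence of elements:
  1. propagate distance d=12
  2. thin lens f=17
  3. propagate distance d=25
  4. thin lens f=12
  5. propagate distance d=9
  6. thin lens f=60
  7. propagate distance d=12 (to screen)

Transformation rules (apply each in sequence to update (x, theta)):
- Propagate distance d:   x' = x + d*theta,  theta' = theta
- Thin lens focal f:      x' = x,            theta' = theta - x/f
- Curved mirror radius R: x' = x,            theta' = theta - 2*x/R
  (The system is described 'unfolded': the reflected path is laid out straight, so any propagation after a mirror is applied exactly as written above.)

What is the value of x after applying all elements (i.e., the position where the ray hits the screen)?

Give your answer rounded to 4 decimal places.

Initial: x=8.0000 theta=0.2000
After 1 (propagate distance d=12): x=10.4000 theta=0.2000
After 2 (thin lens f=17): x=10.4000 theta=-7/17 (≈-0.4118)
After 3 (propagate distance d=25): x=9/85 (≈0.1059) theta=-7/17 (≈-0.4118)
After 4 (thin lens f=12): x=9/85 (≈0.1059) theta=-143/340 (≈-0.4206)
After 5 (propagate distance d=9): x=-1251/340 (≈-3.6794) theta=-143/340 (≈-0.4206)
After 6 (thin lens f=60): x=-1251/340 (≈-3.6794) theta=-2443/6800 (≈-0.3593)
After 7 (propagate distance d=12 (to screen)): x=-3396/425 (≈-7.9906) theta=-2443/6800 (≈-0.3593)
Rounded to 4 decimal places: x = -7.9906

Answer: -7.9906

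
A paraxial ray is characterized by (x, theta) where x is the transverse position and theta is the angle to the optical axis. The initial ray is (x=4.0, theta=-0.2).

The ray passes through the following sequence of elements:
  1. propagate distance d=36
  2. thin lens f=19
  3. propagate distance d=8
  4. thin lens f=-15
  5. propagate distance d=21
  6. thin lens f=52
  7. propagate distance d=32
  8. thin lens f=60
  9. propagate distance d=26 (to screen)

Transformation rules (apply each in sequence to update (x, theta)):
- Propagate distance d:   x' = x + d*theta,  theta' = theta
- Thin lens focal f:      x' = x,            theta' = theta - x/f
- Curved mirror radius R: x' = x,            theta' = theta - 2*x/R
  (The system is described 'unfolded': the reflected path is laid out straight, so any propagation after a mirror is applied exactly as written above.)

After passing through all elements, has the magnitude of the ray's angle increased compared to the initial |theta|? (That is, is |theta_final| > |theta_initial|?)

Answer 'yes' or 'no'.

Initial: x=4.0000 theta=-0.2000
After 1 (propagate distance d=36): x=-3.2000 theta=-0.2000
After 2 (thin lens f=19): x=-3.2000 theta=-3/95 (≈-0.0316)
After 3 (propagate distance d=8): x=-328/95 (≈-3.4526) theta=-3/95 (≈-0.0316)
After 4 (thin lens f=-15): x=-328/95 (≈-3.4526) theta=-373/1425 (≈-0.2618)
After 5 (propagate distance d=21): x=-4251/475 (≈-8.9495) theta=-373/1425 (≈-0.2618)
After 6 (thin lens f=52): x=-4251/475 (≈-8.9495) theta=-511/5700 (≈-0.0896)
After 7 (propagate distance d=32): x=-16841/1425 (≈-11.8182) theta=-511/5700 (≈-0.0896)
After 8 (thin lens f=60): x=-16841/1425 (≈-11.8182) theta=2294/21375 (≈0.1073)
After 9 (propagate distance d=26 (to screen)): x=-192971/21375 (≈-9.0279) theta=2294/21375 (≈0.1073)
|theta_initial|=0.2000 |theta_final|=2294/21375 (≈0.1073) -> not increased

Answer: no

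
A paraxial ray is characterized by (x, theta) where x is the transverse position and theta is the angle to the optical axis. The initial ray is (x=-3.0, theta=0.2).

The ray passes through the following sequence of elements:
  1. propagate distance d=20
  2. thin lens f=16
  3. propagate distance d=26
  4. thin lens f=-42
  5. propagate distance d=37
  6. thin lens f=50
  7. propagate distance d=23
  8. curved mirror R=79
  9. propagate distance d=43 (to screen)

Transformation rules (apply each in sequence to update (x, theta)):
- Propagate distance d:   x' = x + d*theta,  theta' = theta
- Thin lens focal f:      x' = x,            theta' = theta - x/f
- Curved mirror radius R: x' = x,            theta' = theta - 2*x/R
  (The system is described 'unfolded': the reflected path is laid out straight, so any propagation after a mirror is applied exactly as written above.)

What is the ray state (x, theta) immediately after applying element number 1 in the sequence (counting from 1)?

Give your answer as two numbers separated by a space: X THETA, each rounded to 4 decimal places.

Initial: x=-3.0000 theta=0.2000
After 1 (propagate distance d=20): x=1.0000 theta=0.2000
Rounded to 4 decimal places: x = 1.0000, theta = 0.2000

Answer: 1.0000 0.2000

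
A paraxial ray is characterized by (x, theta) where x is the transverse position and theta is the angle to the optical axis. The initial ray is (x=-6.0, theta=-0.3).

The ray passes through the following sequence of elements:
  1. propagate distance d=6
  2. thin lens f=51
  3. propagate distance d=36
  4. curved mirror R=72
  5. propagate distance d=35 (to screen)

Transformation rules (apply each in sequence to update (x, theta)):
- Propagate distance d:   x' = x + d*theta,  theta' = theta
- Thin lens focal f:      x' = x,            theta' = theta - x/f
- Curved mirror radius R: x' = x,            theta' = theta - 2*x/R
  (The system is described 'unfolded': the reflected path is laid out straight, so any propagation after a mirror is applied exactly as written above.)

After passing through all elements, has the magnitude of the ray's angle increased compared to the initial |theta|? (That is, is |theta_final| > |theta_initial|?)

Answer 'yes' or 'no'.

Answer: no

Derivation:
Initial: x=-6.0000 theta=-0.3000
After 1 (propagate distance d=6): x=-7.8000 theta=-0.3000
After 2 (thin lens f=51): x=-7.8000 theta=-5/34 (≈-0.1471)
After 3 (propagate distance d=36): x=-1113/85 (≈-13.0941) theta=-5/34 (≈-0.1471)
After 4 (curved mirror R=72): x=-1113/85 (≈-13.0941) theta=13/60 (≈0.2167)
After 5 (propagate distance d=35 (to screen)): x=-5621/1020 (≈-5.5108) theta=13/60 (≈0.2167)
|theta_initial|=0.3000 |theta_final|=13/60 (≈0.2167) -> not increased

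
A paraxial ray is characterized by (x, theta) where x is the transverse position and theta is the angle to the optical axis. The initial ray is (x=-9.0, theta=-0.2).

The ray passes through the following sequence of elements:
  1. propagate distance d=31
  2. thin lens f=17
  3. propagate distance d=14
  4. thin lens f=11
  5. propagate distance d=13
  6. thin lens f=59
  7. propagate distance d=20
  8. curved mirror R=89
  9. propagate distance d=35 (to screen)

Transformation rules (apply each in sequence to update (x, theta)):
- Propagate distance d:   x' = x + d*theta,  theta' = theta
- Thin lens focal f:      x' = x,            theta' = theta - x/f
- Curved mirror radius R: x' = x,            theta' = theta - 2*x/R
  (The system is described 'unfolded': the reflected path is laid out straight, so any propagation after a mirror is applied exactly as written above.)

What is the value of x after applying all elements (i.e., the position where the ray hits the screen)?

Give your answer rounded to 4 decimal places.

Initial: x=-9.0000 theta=-0.2000
After 1 (propagate distance d=31): x=-15.2000 theta=-0.2000
After 2 (thin lens f=17): x=-15.2000 theta=59/85 (≈0.6941)
After 3 (propagate distance d=14): x=-466/85 (≈-5.4824) theta=59/85 (≈0.6941)
After 4 (thin lens f=11): x=-466/85 (≈-5.4824) theta=223/187 (≈1.1925)
After 5 (propagate distance d=13): x=9369/935 (≈10.0203) theta=223/187 (≈1.1925)
After 6 (thin lens f=59): x=9369/935 (≈10.0203) theta=56416/55165 (≈1.0227)
After 7 (propagate distance d=20): x=1681091/55165 (≈30.4739) theta=56416/55165 (≈1.0227)
After 8 (curved mirror R=89): x=1681091/55165 (≈30.4739) theta=1658842/4909685 (≈0.3379)
After 9 (propagate distance d=35 (to screen)): x=207676569/4909685 (≈42.2994) theta=1658842/4909685 (≈0.3379)
Rounded to 4 decimal places: x = 42.2994

Answer: 42.2994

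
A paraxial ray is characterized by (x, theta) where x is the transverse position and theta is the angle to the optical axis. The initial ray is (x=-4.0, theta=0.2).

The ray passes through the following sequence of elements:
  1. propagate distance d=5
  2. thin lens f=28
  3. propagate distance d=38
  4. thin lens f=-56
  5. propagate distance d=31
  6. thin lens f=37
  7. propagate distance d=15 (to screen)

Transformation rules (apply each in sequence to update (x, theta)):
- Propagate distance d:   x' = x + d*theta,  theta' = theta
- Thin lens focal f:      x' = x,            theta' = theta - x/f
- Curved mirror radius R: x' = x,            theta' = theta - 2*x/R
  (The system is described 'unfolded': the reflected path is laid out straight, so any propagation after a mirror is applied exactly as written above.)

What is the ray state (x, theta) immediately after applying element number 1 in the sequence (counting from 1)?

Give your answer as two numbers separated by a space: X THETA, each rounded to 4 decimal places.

Answer: -3.0000 0.2000

Derivation:
Initial: x=-4.0000 theta=0.2000
After 1 (propagate distance d=5): x=-3.0000 theta=0.2000
Rounded to 4 decimal places: x = -3.0000, theta = 0.2000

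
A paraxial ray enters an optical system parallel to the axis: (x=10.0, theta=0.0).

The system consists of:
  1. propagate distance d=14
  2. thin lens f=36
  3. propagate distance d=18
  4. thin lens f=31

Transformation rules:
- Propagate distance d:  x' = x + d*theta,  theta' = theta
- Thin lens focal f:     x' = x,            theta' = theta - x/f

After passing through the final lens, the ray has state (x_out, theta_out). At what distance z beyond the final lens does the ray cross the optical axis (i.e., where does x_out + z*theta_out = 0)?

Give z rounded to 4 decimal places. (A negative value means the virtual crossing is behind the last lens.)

Initial: x=10.0000 theta=0.0000
After 1 (propagate distance d=14): x=10.0000 theta=0.0000
After 2 (thin lens f=36): x=10.0000 theta=-5/18 (≈-0.2778)
After 3 (propagate distance d=18): x=5.0000 theta=-5/18 (≈-0.2778)
After 4 (thin lens f=31): x=5.0000 theta=-245/558 (≈-0.4391)
z_focus = -x_out/theta_out = -(5.0000)/(-245/558) = 558/49 ≈ 11.3878
Rounded to 4 decimal places: z = 11.3878

Answer: 11.3878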